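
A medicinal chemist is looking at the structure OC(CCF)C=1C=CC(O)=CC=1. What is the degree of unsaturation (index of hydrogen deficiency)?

4

Molecular formula: C9H11FO2.
DoU = (2C + 2 + N − H − X) / 2, where X is the halogen count and O/S are ignored.
    = (2·9 + 2 + 0 − 11 − 1) / 2 = 8 / 2 = 4.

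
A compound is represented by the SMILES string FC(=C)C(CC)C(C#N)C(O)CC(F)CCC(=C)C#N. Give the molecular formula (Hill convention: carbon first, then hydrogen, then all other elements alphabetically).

C15H20F2N2O

Walk through each heavy atom and fill implicit hydrogens from standard valence (C 4, N 3, O 2, S 2, halogen 1):
  atom 1: F (halogen, monovalent) → 0 H
  atom 2: C, bond orders sum to 4 (valence 4) → 0 H
  atom 3: C, bond orders sum to 2 (valence 4) → 2 H
  atom 4: C, bond orders sum to 3 (valence 4) → 1 H
  atom 5: C, bond orders sum to 2 (valence 4) → 2 H
  atom 6: C, bond orders sum to 1 (valence 4) → 3 H
  atom 7: C, bond orders sum to 3 (valence 4) → 1 H
  atom 8: C, bond orders sum to 4 (valence 4) → 0 H
  atom 9: N, bond orders sum to 3 (valence 3) → 0 H
  atom 10: C, bond orders sum to 3 (valence 4) → 1 H
  atom 11: O, bond orders sum to 1 (valence 2) → 1 H
  atom 12: C, bond orders sum to 2 (valence 4) → 2 H
  atom 13: C, bond orders sum to 3 (valence 4) → 1 H
  atom 14: F (halogen, monovalent) → 0 H
  atom 15: C, bond orders sum to 2 (valence 4) → 2 H
  atom 16: C, bond orders sum to 2 (valence 4) → 2 H
  atom 17: C, bond orders sum to 4 (valence 4) → 0 H
  atom 18: C, bond orders sum to 2 (valence 4) → 2 H
  atom 19: C, bond orders sum to 4 (valence 4) → 0 H
  atom 20: N, bond orders sum to 3 (valence 3) → 0 H
Totals → C:15, H:20, F:2, N:2, O:1.
In Hill order: C15H20F2N2O.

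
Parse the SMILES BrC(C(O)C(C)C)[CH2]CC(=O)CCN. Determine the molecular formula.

C10H20BrNO2

Walk through each heavy atom and fill implicit hydrogens from standard valence (C 4, N 3, O 2, S 2, halogen 1):
  atom 1: Br (halogen, monovalent) → 0 H
  atom 2: C, bond orders sum to 3 (valence 4) → 1 H
  atom 3: C, bond orders sum to 3 (valence 4) → 1 H
  atom 4: O, bond orders sum to 1 (valence 2) → 1 H
  atom 5: C, bond orders sum to 3 (valence 4) → 1 H
  atom 6: C, bond orders sum to 1 (valence 4) → 3 H
  atom 7: C, bond orders sum to 1 (valence 4) → 3 H
  atom 8: C with explicit H count 2
  atom 9: C, bond orders sum to 2 (valence 4) → 2 H
  atom 10: C, bond orders sum to 4 (valence 4) → 0 H
  atom 11: O, bond orders sum to 2 (valence 2) → 0 H
  atom 12: C, bond orders sum to 2 (valence 4) → 2 H
  atom 13: C, bond orders sum to 2 (valence 4) → 2 H
  atom 14: N, bond orders sum to 1 (valence 3) → 2 H
Totals → C:10, H:20, Br:1, N:1, O:2.
In Hill order: C10H20BrNO2.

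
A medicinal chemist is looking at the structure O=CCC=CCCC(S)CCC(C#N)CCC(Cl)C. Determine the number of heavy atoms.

Every atom symbol written in the SMILES (organic subset) is one heavy atom; implicit H are not written.
Heavy atoms by element → C:15, Cl:1, N:1, O:1, S:1.
Total: 19.

19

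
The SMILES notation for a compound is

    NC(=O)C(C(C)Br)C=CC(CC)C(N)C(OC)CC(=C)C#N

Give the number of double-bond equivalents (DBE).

Molecular formula: C16H26BrN3O2.
DoU = (2C + 2 + N − H − X) / 2, where X is the halogen count and O/S are ignored.
    = (2·16 + 2 + 3 − 26 − 1) / 2 = 10 / 2 = 5.

5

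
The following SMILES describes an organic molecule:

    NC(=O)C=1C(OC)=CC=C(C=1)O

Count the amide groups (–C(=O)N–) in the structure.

1

The amide motif appears at heavy-atom position 2 in the SMILES.
Other groups present: 1 ether, 1 hydroxyl.
Amide count: 1.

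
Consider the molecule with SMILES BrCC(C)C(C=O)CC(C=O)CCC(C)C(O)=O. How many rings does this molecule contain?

0

In SMILES, each pair of matching ring-closure digits denotes one ring-closing bond; the number of such bonds equals the number of independent rings.
Ring-closure bonds here: 0.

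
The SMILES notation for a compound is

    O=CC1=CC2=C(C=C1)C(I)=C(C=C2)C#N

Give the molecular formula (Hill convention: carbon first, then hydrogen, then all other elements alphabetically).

Walk through each heavy atom and fill implicit hydrogens from standard valence (C 4, N 3, O 2, S 2, halogen 1):
  atom 1: O, bond orders sum to 2 (valence 2) → 0 H
  atom 2: C, bond orders sum to 3 (valence 4) → 1 H
  atom 3: C, bond orders sum to 4 (valence 4) → 0 H
  atom 4: C, bond orders sum to 3 (valence 4) → 1 H
  atom 5: C, bond orders sum to 4 (valence 4) → 0 H
  atom 6: C, bond orders sum to 4 (valence 4) → 0 H
  atom 7: C, bond orders sum to 3 (valence 4) → 1 H
  atom 8: C, bond orders sum to 3 (valence 4) → 1 H
  atom 9: C, bond orders sum to 4 (valence 4) → 0 H
  atom 10: I (halogen, monovalent) → 0 H
  atom 11: C, bond orders sum to 4 (valence 4) → 0 H
  atom 12: C, bond orders sum to 3 (valence 4) → 1 H
  atom 13: C, bond orders sum to 3 (valence 4) → 1 H
  atom 14: C, bond orders sum to 4 (valence 4) → 0 H
  atom 15: N, bond orders sum to 3 (valence 3) → 0 H
Totals → C:12, H:6, I:1, N:1, O:1.
In Hill order: C12H6INO.

C12H6INO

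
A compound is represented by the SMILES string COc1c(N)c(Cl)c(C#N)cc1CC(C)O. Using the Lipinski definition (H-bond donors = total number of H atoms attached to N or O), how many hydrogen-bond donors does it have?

3

Donors: find every N or O and count the H atoms it carries.
  atom 2 (O): bond orders sum to 2 → 0 H
  atom 5 (N): bond orders sum to 1 → 2 H
  atom 10 (N): bond orders sum to 3 → 0 H
  atom 16 (O): bond orders sum to 1 → 1 H
Lipinski HBD = 3.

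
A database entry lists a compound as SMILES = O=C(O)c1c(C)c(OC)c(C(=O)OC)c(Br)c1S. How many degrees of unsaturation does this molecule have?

Molecular formula: C11H11BrO5S.
DoU = (2C + 2 + N − H − X) / 2, where X is the halogen count and O/S are ignored.
    = (2·11 + 2 + 0 − 11 − 1) / 2 = 12 / 2 = 6.

6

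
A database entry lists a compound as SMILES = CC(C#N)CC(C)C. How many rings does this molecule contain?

In SMILES, each pair of matching ring-closure digits denotes one ring-closing bond; the number of such bonds equals the number of independent rings.
Ring-closure bonds here: 0.

0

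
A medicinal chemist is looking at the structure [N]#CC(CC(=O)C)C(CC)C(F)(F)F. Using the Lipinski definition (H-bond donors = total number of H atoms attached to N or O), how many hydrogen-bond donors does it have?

0

Donors: find every N or O and count the H atoms it carries.
  atom 1 (N): bond orders sum to 3 → 0 H
  atom 6 (O): bond orders sum to 2 → 0 H
Lipinski HBD = 0.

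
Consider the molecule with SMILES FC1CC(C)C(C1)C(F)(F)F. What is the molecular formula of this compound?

C7H10F4

Walk through each heavy atom and fill implicit hydrogens from standard valence (C 4, N 3, O 2, S 2, halogen 1):
  atom 1: F (halogen, monovalent) → 0 H
  atom 2: C, bond orders sum to 3 (valence 4) → 1 H
  atom 3: C, bond orders sum to 2 (valence 4) → 2 H
  atom 4: C, bond orders sum to 3 (valence 4) → 1 H
  atom 5: C, bond orders sum to 1 (valence 4) → 3 H
  atom 6: C, bond orders sum to 3 (valence 4) → 1 H
  atom 7: C, bond orders sum to 2 (valence 4) → 2 H
  atom 8: C, bond orders sum to 4 (valence 4) → 0 H
  atom 9: F (halogen, monovalent) → 0 H
  atom 10: F (halogen, monovalent) → 0 H
  atom 11: F (halogen, monovalent) → 0 H
Totals → C:7, H:10, F:4.
In Hill order: C7H10F4.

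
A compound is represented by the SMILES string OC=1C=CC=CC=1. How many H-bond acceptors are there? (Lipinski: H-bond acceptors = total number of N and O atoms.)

1

N atoms: 0; O atoms: 1.
Lipinski HBA = 0 + 1 = 1.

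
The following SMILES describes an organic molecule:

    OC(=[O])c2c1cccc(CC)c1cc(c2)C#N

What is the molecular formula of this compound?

Walk through each heavy atom and fill implicit hydrogens from standard valence (C 4, N 3, O 2, S 2, halogen 1); for lowercase aromatic atoms, an aromatic c carries 1 H when it has two neighbours and 0 H with three, and aromatic n carries 0 H:
  atom 1: O, bond orders sum to 1 (valence 2) → 1 H
  atom 2: C, bond orders sum to 4 (valence 4) → 0 H
  atom 3: O with explicit H count 0
  atom 4: aromatic c, 3 neighbours → 0 H
  atom 5: aromatic c, 3 neighbours → 0 H
  atom 6: aromatic c, 2 neighbours → 1 H
  atom 7: aromatic c, 2 neighbours → 1 H
  atom 8: aromatic c, 2 neighbours → 1 H
  atom 9: aromatic c, 3 neighbours → 0 H
  atom 10: C, bond orders sum to 2 (valence 4) → 2 H
  atom 11: C, bond orders sum to 1 (valence 4) → 3 H
  atom 12: aromatic c, 3 neighbours → 0 H
  atom 13: aromatic c, 2 neighbours → 1 H
  atom 14: aromatic c, 3 neighbours → 0 H
  atom 15: aromatic c, 2 neighbours → 1 H
  atom 16: C, bond orders sum to 4 (valence 4) → 0 H
  atom 17: N, bond orders sum to 3 (valence 3) → 0 H
Totals → C:14, H:11, N:1, O:2.

C14H11NO2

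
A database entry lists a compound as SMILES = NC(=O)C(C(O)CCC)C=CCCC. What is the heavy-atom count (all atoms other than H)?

14

Every atom symbol written in the SMILES (organic subset) is one heavy atom; implicit H are not written.
Heavy atoms by element → C:11, N:1, O:2.
Total: 14.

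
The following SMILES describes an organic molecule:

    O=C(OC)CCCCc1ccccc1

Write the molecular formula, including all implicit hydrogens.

C12H16O2

Walk through each heavy atom and fill implicit hydrogens from standard valence (C 4, N 3, O 2, S 2, halogen 1); for lowercase aromatic atoms, an aromatic c carries 1 H when it has two neighbours and 0 H with three, and aromatic n carries 0 H:
  atom 1: O, bond orders sum to 2 (valence 2) → 0 H
  atom 2: C, bond orders sum to 4 (valence 4) → 0 H
  atom 3: O, bond orders sum to 2 (valence 2) → 0 H
  atom 4: C, bond orders sum to 1 (valence 4) → 3 H
  atom 5: C, bond orders sum to 2 (valence 4) → 2 H
  atom 6: C, bond orders sum to 2 (valence 4) → 2 H
  atom 7: C, bond orders sum to 2 (valence 4) → 2 H
  atom 8: C, bond orders sum to 2 (valence 4) → 2 H
  atom 9: aromatic c, 3 neighbours → 0 H
  atom 10: aromatic c, 2 neighbours → 1 H
  atom 11: aromatic c, 2 neighbours → 1 H
  atom 12: aromatic c, 2 neighbours → 1 H
  atom 13: aromatic c, 2 neighbours → 1 H
  atom 14: aromatic c, 2 neighbours → 1 H
Totals → C:12, H:16, O:2.
In Hill order: C12H16O2.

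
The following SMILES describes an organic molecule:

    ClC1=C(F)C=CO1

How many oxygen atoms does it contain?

Scan the SMILES for O atoms (remember two-letter symbols like Cl and Br are single atoms).
Oxygen count: 1.

1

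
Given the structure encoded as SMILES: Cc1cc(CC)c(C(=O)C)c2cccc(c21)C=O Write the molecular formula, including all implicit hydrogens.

Walk through each heavy atom and fill implicit hydrogens from standard valence (C 4, N 3, O 2, S 2, halogen 1); for lowercase aromatic atoms, an aromatic c carries 1 H when it has two neighbours and 0 H with three, and aromatic n carries 0 H:
  atom 1: C, bond orders sum to 1 (valence 4) → 3 H
  atom 2: aromatic c, 3 neighbours → 0 H
  atom 3: aromatic c, 2 neighbours → 1 H
  atom 4: aromatic c, 3 neighbours → 0 H
  atom 5: C, bond orders sum to 2 (valence 4) → 2 H
  atom 6: C, bond orders sum to 1 (valence 4) → 3 H
  atom 7: aromatic c, 3 neighbours → 0 H
  atom 8: C, bond orders sum to 4 (valence 4) → 0 H
  atom 9: O, bond orders sum to 2 (valence 2) → 0 H
  atom 10: C, bond orders sum to 1 (valence 4) → 3 H
  atom 11: aromatic c, 3 neighbours → 0 H
  atom 12: aromatic c, 2 neighbours → 1 H
  atom 13: aromatic c, 2 neighbours → 1 H
  atom 14: aromatic c, 2 neighbours → 1 H
  atom 15: aromatic c, 3 neighbours → 0 H
  atom 16: aromatic c, 3 neighbours → 0 H
  atom 17: C, bond orders sum to 3 (valence 4) → 1 H
  atom 18: O, bond orders sum to 2 (valence 2) → 0 H
Totals → C:16, H:16, O:2.
In Hill order: C16H16O2.

C16H16O2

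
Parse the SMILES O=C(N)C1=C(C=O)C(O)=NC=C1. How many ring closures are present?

In SMILES, each pair of matching ring-closure digits denotes one ring-closing bond; the number of such bonds equals the number of independent rings.
Ring-closure bonds here: 1.

1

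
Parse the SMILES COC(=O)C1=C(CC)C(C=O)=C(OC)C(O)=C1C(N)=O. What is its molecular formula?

Walk through each heavy atom and fill implicit hydrogens from standard valence (C 4, N 3, O 2, S 2, halogen 1):
  atom 1: C, bond orders sum to 1 (valence 4) → 3 H
  atom 2: O, bond orders sum to 2 (valence 2) → 0 H
  atom 3: C, bond orders sum to 4 (valence 4) → 0 H
  atom 4: O, bond orders sum to 2 (valence 2) → 0 H
  atom 5: C, bond orders sum to 4 (valence 4) → 0 H
  atom 6: C, bond orders sum to 4 (valence 4) → 0 H
  atom 7: C, bond orders sum to 2 (valence 4) → 2 H
  atom 8: C, bond orders sum to 1 (valence 4) → 3 H
  atom 9: C, bond orders sum to 4 (valence 4) → 0 H
  atom 10: C, bond orders sum to 3 (valence 4) → 1 H
  atom 11: O, bond orders sum to 2 (valence 2) → 0 H
  atom 12: C, bond orders sum to 4 (valence 4) → 0 H
  atom 13: O, bond orders sum to 2 (valence 2) → 0 H
  atom 14: C, bond orders sum to 1 (valence 4) → 3 H
  atom 15: C, bond orders sum to 4 (valence 4) → 0 H
  atom 16: O, bond orders sum to 1 (valence 2) → 1 H
  atom 17: C, bond orders sum to 4 (valence 4) → 0 H
  atom 18: C, bond orders sum to 4 (valence 4) → 0 H
  atom 19: N, bond orders sum to 1 (valence 3) → 2 H
  atom 20: O, bond orders sum to 2 (valence 2) → 0 H
Totals → C:13, H:15, N:1, O:6.

C13H15NO6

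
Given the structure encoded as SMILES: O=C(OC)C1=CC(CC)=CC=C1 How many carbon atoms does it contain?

Count every carbon token in the SMILES (each C, including those in ring-closure positions and inside branches).
Carbon count: 10.

10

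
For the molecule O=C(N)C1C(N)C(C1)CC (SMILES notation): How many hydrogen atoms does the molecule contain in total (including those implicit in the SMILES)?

Walk through each heavy atom and fill implicit hydrogens from standard valence (C 4, N 3, O 2, S 2, halogen 1):
  atom 1: O, bond orders sum to 2 (valence 2) → 0 H
  atom 2: C, bond orders sum to 4 (valence 4) → 0 H
  atom 3: N, bond orders sum to 1 (valence 3) → 2 H
  atom 4: C, bond orders sum to 3 (valence 4) → 1 H
  atom 5: C, bond orders sum to 3 (valence 4) → 1 H
  atom 6: N, bond orders sum to 1 (valence 3) → 2 H
  atom 7: C, bond orders sum to 3 (valence 4) → 1 H
  atom 8: C, bond orders sum to 2 (valence 4) → 2 H
  atom 9: C, bond orders sum to 2 (valence 4) → 2 H
  atom 10: C, bond orders sum to 1 (valence 4) → 3 H
Total hydrogens: 14.

14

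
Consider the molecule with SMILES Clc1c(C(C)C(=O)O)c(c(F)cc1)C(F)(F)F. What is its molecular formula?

C10H7ClF4O2

Walk through each heavy atom and fill implicit hydrogens from standard valence (C 4, N 3, O 2, S 2, halogen 1); for lowercase aromatic atoms, an aromatic c carries 1 H when it has two neighbours and 0 H with three, and aromatic n carries 0 H:
  atom 1: Cl (halogen, monovalent) → 0 H
  atom 2: aromatic c, 3 neighbours → 0 H
  atom 3: aromatic c, 3 neighbours → 0 H
  atom 4: C, bond orders sum to 3 (valence 4) → 1 H
  atom 5: C, bond orders sum to 1 (valence 4) → 3 H
  atom 6: C, bond orders sum to 4 (valence 4) → 0 H
  atom 7: O, bond orders sum to 2 (valence 2) → 0 H
  atom 8: O, bond orders sum to 1 (valence 2) → 1 H
  atom 9: aromatic c, 3 neighbours → 0 H
  atom 10: aromatic c, 3 neighbours → 0 H
  atom 11: F (halogen, monovalent) → 0 H
  atom 12: aromatic c, 2 neighbours → 1 H
  atom 13: aromatic c, 2 neighbours → 1 H
  atom 14: C, bond orders sum to 4 (valence 4) → 0 H
  atom 15: F (halogen, monovalent) → 0 H
  atom 16: F (halogen, monovalent) → 0 H
  atom 17: F (halogen, monovalent) → 0 H
Totals → C:10, H:7, Cl:1, F:4, O:2.
In Hill order: C10H7ClF4O2.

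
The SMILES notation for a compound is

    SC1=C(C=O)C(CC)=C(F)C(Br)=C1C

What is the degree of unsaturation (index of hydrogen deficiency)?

5

Molecular formula: C10H10BrFOS.
DoU = (2C + 2 + N − H − X) / 2, where X is the halogen count and O/S are ignored.
    = (2·10 + 2 + 0 − 10 − 2) / 2 = 10 / 2 = 5.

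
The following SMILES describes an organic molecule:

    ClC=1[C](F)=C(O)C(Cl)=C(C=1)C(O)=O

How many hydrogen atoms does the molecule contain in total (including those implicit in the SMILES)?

Walk through each heavy atom and fill implicit hydrogens from standard valence (C 4, N 3, O 2, S 2, halogen 1):
  atom 1: Cl (halogen, monovalent) → 0 H
  atom 2: C, bond orders sum to 4 (valence 4) → 0 H
  atom 3: C with explicit H count 0
  atom 4: F (halogen, monovalent) → 0 H
  atom 5: C, bond orders sum to 4 (valence 4) → 0 H
  atom 6: O, bond orders sum to 1 (valence 2) → 1 H
  atom 7: C, bond orders sum to 4 (valence 4) → 0 H
  atom 8: Cl (halogen, monovalent) → 0 H
  atom 9: C, bond orders sum to 4 (valence 4) → 0 H
  atom 10: C, bond orders sum to 3 (valence 4) → 1 H
  atom 11: C, bond orders sum to 4 (valence 4) → 0 H
  atom 12: O, bond orders sum to 1 (valence 2) → 1 H
  atom 13: O, bond orders sum to 2 (valence 2) → 0 H
Total hydrogens: 3.

3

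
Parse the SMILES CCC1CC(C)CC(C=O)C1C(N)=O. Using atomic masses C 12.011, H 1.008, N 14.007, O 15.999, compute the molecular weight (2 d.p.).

197.28 g/mol

First, the molecular formula is C11H19NO2 (counting implicit H from valence).
  C: 11 × 12.011 = 132.121
  H: 19 × 1.008 = 19.152
  N: 1 × 14.007 = 14.007
  O: 2 × 15.999 = 31.998
Sum: 11×12.011 + 19×1.008 + 1×14.007 + 2×15.999 = 197.278 → 197.28 g/mol.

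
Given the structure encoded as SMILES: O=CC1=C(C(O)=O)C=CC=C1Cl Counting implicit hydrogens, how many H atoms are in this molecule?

5

Walk through each heavy atom and fill implicit hydrogens from standard valence (C 4, N 3, O 2, S 2, halogen 1):
  atom 1: O, bond orders sum to 2 (valence 2) → 0 H
  atom 2: C, bond orders sum to 3 (valence 4) → 1 H
  atom 3: C, bond orders sum to 4 (valence 4) → 0 H
  atom 4: C, bond orders sum to 4 (valence 4) → 0 H
  atom 5: C, bond orders sum to 4 (valence 4) → 0 H
  atom 6: O, bond orders sum to 1 (valence 2) → 1 H
  atom 7: O, bond orders sum to 2 (valence 2) → 0 H
  atom 8: C, bond orders sum to 3 (valence 4) → 1 H
  atom 9: C, bond orders sum to 3 (valence 4) → 1 H
  atom 10: C, bond orders sum to 3 (valence 4) → 1 H
  atom 11: C, bond orders sum to 4 (valence 4) → 0 H
  atom 12: Cl (halogen, monovalent) → 0 H
Total hydrogens: 5.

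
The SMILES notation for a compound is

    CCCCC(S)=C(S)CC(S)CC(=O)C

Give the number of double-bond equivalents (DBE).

2

Degree of unsaturation = (number of rings) + (number of π bonds).
Ring closures in the SMILES: 0.
π bonds: 2 double bonds (each 1 DoU) → 2 DoU from unsaturation.
Total DoU = 0 + 2 = 2.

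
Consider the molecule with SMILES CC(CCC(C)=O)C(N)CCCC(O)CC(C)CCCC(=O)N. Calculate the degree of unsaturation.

Degree of unsaturation = (number of rings) + (number of π bonds).
Ring closures in the SMILES: 0.
π bonds: 2 double bonds (each 1 DoU) → 2 DoU from unsaturation.
Total DoU = 0 + 2 = 2.

2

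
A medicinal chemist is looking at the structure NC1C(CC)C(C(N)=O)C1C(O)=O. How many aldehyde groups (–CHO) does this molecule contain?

Scan the SMILES for the aldehyde motif — none present.
Groups that are present: 1 amide, 1 carboxylic acid, 1 primary amine.

0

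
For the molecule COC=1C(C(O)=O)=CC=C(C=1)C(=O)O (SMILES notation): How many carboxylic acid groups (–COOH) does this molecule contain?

The carboxylic acid motif appears at heavy-atom positions 5, 12 in the SMILES.
Other groups present: 1 ether.
Carboxylic acid count: 2.

2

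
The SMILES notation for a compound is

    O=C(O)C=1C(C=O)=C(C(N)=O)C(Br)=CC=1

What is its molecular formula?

C9H6BrNO4

Walk through each heavy atom and fill implicit hydrogens from standard valence (C 4, N 3, O 2, S 2, halogen 1):
  atom 1: O, bond orders sum to 2 (valence 2) → 0 H
  atom 2: C, bond orders sum to 4 (valence 4) → 0 H
  atom 3: O, bond orders sum to 1 (valence 2) → 1 H
  atom 4: C, bond orders sum to 4 (valence 4) → 0 H
  atom 5: C, bond orders sum to 4 (valence 4) → 0 H
  atom 6: C, bond orders sum to 3 (valence 4) → 1 H
  atom 7: O, bond orders sum to 2 (valence 2) → 0 H
  atom 8: C, bond orders sum to 4 (valence 4) → 0 H
  atom 9: C, bond orders sum to 4 (valence 4) → 0 H
  atom 10: N, bond orders sum to 1 (valence 3) → 2 H
  atom 11: O, bond orders sum to 2 (valence 2) → 0 H
  atom 12: C, bond orders sum to 4 (valence 4) → 0 H
  atom 13: Br (halogen, monovalent) → 0 H
  atom 14: C, bond orders sum to 3 (valence 4) → 1 H
  atom 15: C, bond orders sum to 3 (valence 4) → 1 H
Totals → C:9, H:6, Br:1, N:1, O:4.
In Hill order: C9H6BrNO4.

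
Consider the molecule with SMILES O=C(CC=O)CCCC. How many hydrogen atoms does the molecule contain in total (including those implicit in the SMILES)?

12

Walk through each heavy atom and fill implicit hydrogens from standard valence (C 4, N 3, O 2, S 2, halogen 1):
  atom 1: O, bond orders sum to 2 (valence 2) → 0 H
  atom 2: C, bond orders sum to 4 (valence 4) → 0 H
  atom 3: C, bond orders sum to 2 (valence 4) → 2 H
  atom 4: C, bond orders sum to 3 (valence 4) → 1 H
  atom 5: O, bond orders sum to 2 (valence 2) → 0 H
  atom 6: C, bond orders sum to 2 (valence 4) → 2 H
  atom 7: C, bond orders sum to 2 (valence 4) → 2 H
  atom 8: C, bond orders sum to 2 (valence 4) → 2 H
  atom 9: C, bond orders sum to 1 (valence 4) → 3 H
Total hydrogens: 12.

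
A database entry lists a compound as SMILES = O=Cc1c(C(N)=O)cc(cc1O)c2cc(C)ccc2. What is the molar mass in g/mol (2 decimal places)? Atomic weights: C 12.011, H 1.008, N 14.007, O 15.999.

255.27 g/mol

First, the molecular formula is C15H13NO3 (counting implicit H from valence).
  C: 15 × 12.011 = 180.165
  H: 13 × 1.008 = 13.104
  N: 1 × 14.007 = 14.007
  O: 3 × 15.999 = 47.997
Sum: 15×12.011 + 13×1.008 + 1×14.007 + 3×15.999 = 255.273 → 255.27 g/mol.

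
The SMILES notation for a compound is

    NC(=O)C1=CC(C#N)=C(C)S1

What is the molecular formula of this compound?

C7H6N2OS

Walk through each heavy atom and fill implicit hydrogens from standard valence (C 4, N 3, O 2, S 2, halogen 1):
  atom 1: N, bond orders sum to 1 (valence 3) → 2 H
  atom 2: C, bond orders sum to 4 (valence 4) → 0 H
  atom 3: O, bond orders sum to 2 (valence 2) → 0 H
  atom 4: C, bond orders sum to 4 (valence 4) → 0 H
  atom 5: C, bond orders sum to 3 (valence 4) → 1 H
  atom 6: C, bond orders sum to 4 (valence 4) → 0 H
  atom 7: C, bond orders sum to 4 (valence 4) → 0 H
  atom 8: N, bond orders sum to 3 (valence 3) → 0 H
  atom 9: C, bond orders sum to 4 (valence 4) → 0 H
  atom 10: C, bond orders sum to 1 (valence 4) → 3 H
  atom 11: S, bond orders sum to 2 (valence 2) → 0 H
Totals → C:7, H:6, N:2, O:1, S:1.
In Hill order: C7H6N2OS.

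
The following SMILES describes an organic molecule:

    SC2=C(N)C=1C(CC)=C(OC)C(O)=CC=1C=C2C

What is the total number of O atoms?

2

Scan the SMILES for O atoms (remember two-letter symbols like Cl and Br are single atoms).
Oxygen count: 2.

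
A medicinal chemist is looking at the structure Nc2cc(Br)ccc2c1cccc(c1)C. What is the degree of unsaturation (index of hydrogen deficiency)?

8

Molecular formula: C13H12BrN.
DoU = (2C + 2 + N − H − X) / 2, where X is the halogen count and O/S are ignored.
    = (2·13 + 2 + 1 − 12 − 1) / 2 = 16 / 2 = 8.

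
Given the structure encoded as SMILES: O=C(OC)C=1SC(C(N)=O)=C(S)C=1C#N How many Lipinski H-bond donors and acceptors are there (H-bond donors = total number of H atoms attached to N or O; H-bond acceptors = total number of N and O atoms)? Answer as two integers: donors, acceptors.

2, 5

Donors: find every N or O and count the H atoms it carries.
  atom 1 (O): bond orders sum to 2 → 0 H
  atom 3 (O): bond orders sum to 2 → 0 H
  atom 9 (N): bond orders sum to 1 → 2 H
  atom 10 (O): bond orders sum to 2 → 0 H
  atom 15 (N): bond orders sum to 3 → 0 H
Lipinski HBD = 2.
Acceptors: N atoms = 2, O atoms = 3 → HBA = 5.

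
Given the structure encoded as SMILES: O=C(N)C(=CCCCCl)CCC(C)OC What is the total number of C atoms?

11

Count every carbon token in the SMILES (each C, including those in ring-closure positions and inside branches).
Carbon count: 11.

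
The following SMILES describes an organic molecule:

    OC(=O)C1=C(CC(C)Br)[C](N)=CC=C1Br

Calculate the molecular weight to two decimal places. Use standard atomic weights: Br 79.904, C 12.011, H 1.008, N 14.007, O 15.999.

First, the molecular formula is C10H11Br2NO2 (counting implicit H from valence).
  Br: 2 × 79.904 = 159.808
  C: 10 × 12.011 = 120.110
  H: 11 × 1.008 = 11.088
  N: 1 × 14.007 = 14.007
  O: 2 × 15.999 = 31.998
Sum: 2×79.904 + 10×12.011 + 11×1.008 + 1×14.007 + 2×15.999 = 337.011 → 337.01 g/mol.

337.01 g/mol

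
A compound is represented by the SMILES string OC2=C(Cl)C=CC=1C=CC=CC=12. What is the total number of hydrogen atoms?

Walk through each heavy atom and fill implicit hydrogens from standard valence (C 4, N 3, O 2, S 2, halogen 1):
  atom 1: O, bond orders sum to 1 (valence 2) → 1 H
  atom 2: C, bond orders sum to 4 (valence 4) → 0 H
  atom 3: C, bond orders sum to 4 (valence 4) → 0 H
  atom 4: Cl (halogen, monovalent) → 0 H
  atom 5: C, bond orders sum to 3 (valence 4) → 1 H
  atom 6: C, bond orders sum to 3 (valence 4) → 1 H
  atom 7: C, bond orders sum to 4 (valence 4) → 0 H
  atom 8: C, bond orders sum to 3 (valence 4) → 1 H
  atom 9: C, bond orders sum to 3 (valence 4) → 1 H
  atom 10: C, bond orders sum to 3 (valence 4) → 1 H
  atom 11: C, bond orders sum to 3 (valence 4) → 1 H
  atom 12: C, bond orders sum to 4 (valence 4) → 0 H
Total hydrogens: 7.

7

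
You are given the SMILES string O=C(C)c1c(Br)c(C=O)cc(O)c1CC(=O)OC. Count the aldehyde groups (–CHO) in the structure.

1

The aldehyde motif appears at heavy-atom position 8 in the SMILES.
Other groups present: 1 ester, 1 hydroxyl, 1 ketone.
Aldehyde count: 1.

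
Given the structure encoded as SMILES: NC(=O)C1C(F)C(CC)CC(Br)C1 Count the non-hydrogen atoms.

Every atom symbol written in the SMILES (organic subset) is one heavy atom; implicit H are not written.
Heavy atoms by element → Br:1, C:9, F:1, N:1, O:1.
Total: 13.

13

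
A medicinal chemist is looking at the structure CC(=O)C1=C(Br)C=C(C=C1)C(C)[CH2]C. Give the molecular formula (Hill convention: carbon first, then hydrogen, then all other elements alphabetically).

Walk through each heavy atom and fill implicit hydrogens from standard valence (C 4, N 3, O 2, S 2, halogen 1):
  atom 1: C, bond orders sum to 1 (valence 4) → 3 H
  atom 2: C, bond orders sum to 4 (valence 4) → 0 H
  atom 3: O, bond orders sum to 2 (valence 2) → 0 H
  atom 4: C, bond orders sum to 4 (valence 4) → 0 H
  atom 5: C, bond orders sum to 4 (valence 4) → 0 H
  atom 6: Br (halogen, monovalent) → 0 H
  atom 7: C, bond orders sum to 3 (valence 4) → 1 H
  atom 8: C, bond orders sum to 4 (valence 4) → 0 H
  atom 9: C, bond orders sum to 3 (valence 4) → 1 H
  atom 10: C, bond orders sum to 3 (valence 4) → 1 H
  atom 11: C, bond orders sum to 3 (valence 4) → 1 H
  atom 12: C, bond orders sum to 1 (valence 4) → 3 H
  atom 13: C with explicit H count 2
  atom 14: C, bond orders sum to 1 (valence 4) → 3 H
Totals → C:12, H:15, Br:1, O:1.

C12H15BrO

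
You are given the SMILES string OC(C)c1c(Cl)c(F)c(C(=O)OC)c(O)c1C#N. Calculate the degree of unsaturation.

Molecular formula: C11H9ClFNO4.
DoU = (2C + 2 + N − H − X) / 2, where X is the halogen count and O/S are ignored.
    = (2·11 + 2 + 1 − 9 − 2) / 2 = 14 / 2 = 7.

7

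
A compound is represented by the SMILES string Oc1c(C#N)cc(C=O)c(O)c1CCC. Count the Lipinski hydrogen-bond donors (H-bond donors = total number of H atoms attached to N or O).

Donors: find every N or O and count the H atoms it carries.
  atom 1 (O): bond orders sum to 1 → 1 H
  atom 5 (N): bond orders sum to 3 → 0 H
  atom 9 (O): bond orders sum to 2 → 0 H
  atom 11 (O): bond orders sum to 1 → 1 H
Lipinski HBD = 2.

2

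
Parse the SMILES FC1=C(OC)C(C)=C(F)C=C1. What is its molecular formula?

Walk through each heavy atom and fill implicit hydrogens from standard valence (C 4, N 3, O 2, S 2, halogen 1):
  atom 1: F (halogen, monovalent) → 0 H
  atom 2: C, bond orders sum to 4 (valence 4) → 0 H
  atom 3: C, bond orders sum to 4 (valence 4) → 0 H
  atom 4: O, bond orders sum to 2 (valence 2) → 0 H
  atom 5: C, bond orders sum to 1 (valence 4) → 3 H
  atom 6: C, bond orders sum to 4 (valence 4) → 0 H
  atom 7: C, bond orders sum to 1 (valence 4) → 3 H
  atom 8: C, bond orders sum to 4 (valence 4) → 0 H
  atom 9: F (halogen, monovalent) → 0 H
  atom 10: C, bond orders sum to 3 (valence 4) → 1 H
  atom 11: C, bond orders sum to 3 (valence 4) → 1 H
Totals → C:8, H:8, F:2, O:1.

C8H8F2O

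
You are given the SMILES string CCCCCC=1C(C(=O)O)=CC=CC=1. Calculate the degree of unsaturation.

5

Molecular formula: C12H16O2.
DoU = (2C + 2 + N − H − X) / 2, where X is the halogen count and O/S are ignored.
    = (2·12 + 2 + 0 − 16 − 0) / 2 = 10 / 2 = 5.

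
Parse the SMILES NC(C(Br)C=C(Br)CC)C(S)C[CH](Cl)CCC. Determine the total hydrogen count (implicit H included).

Walk through each heavy atom and fill implicit hydrogens from standard valence (C 4, N 3, O 2, S 2, halogen 1):
  atom 1: N, bond orders sum to 1 (valence 3) → 2 H
  atom 2: C, bond orders sum to 3 (valence 4) → 1 H
  atom 3: C, bond orders sum to 3 (valence 4) → 1 H
  atom 4: Br (halogen, monovalent) → 0 H
  atom 5: C, bond orders sum to 3 (valence 4) → 1 H
  atom 6: C, bond orders sum to 4 (valence 4) → 0 H
  atom 7: Br (halogen, monovalent) → 0 H
  atom 8: C, bond orders sum to 2 (valence 4) → 2 H
  atom 9: C, bond orders sum to 1 (valence 4) → 3 H
  atom 10: C, bond orders sum to 3 (valence 4) → 1 H
  atom 11: S, bond orders sum to 1 (valence 2) → 1 H
  atom 12: C, bond orders sum to 2 (valence 4) → 2 H
  atom 13: C with explicit H count 1
  atom 14: Cl (halogen, monovalent) → 0 H
  atom 15: C, bond orders sum to 2 (valence 4) → 2 H
  atom 16: C, bond orders sum to 2 (valence 4) → 2 H
  atom 17: C, bond orders sum to 1 (valence 4) → 3 H
Total hydrogens: 22.

22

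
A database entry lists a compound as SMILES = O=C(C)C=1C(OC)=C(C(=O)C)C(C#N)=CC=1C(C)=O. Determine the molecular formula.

Walk through each heavy atom and fill implicit hydrogens from standard valence (C 4, N 3, O 2, S 2, halogen 1):
  atom 1: O, bond orders sum to 2 (valence 2) → 0 H
  atom 2: C, bond orders sum to 4 (valence 4) → 0 H
  atom 3: C, bond orders sum to 1 (valence 4) → 3 H
  atom 4: C, bond orders sum to 4 (valence 4) → 0 H
  atom 5: C, bond orders sum to 4 (valence 4) → 0 H
  atom 6: O, bond orders sum to 2 (valence 2) → 0 H
  atom 7: C, bond orders sum to 1 (valence 4) → 3 H
  atom 8: C, bond orders sum to 4 (valence 4) → 0 H
  atom 9: C, bond orders sum to 4 (valence 4) → 0 H
  atom 10: O, bond orders sum to 2 (valence 2) → 0 H
  atom 11: C, bond orders sum to 1 (valence 4) → 3 H
  atom 12: C, bond orders sum to 4 (valence 4) → 0 H
  atom 13: C, bond orders sum to 4 (valence 4) → 0 H
  atom 14: N, bond orders sum to 3 (valence 3) → 0 H
  atom 15: C, bond orders sum to 3 (valence 4) → 1 H
  atom 16: C, bond orders sum to 4 (valence 4) → 0 H
  atom 17: C, bond orders sum to 4 (valence 4) → 0 H
  atom 18: C, bond orders sum to 1 (valence 4) → 3 H
  atom 19: O, bond orders sum to 2 (valence 2) → 0 H
Totals → C:14, H:13, N:1, O:4.
In Hill order: C14H13NO4.

C14H13NO4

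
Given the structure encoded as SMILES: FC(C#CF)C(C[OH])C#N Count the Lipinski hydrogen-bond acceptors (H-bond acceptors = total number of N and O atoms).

2

N atoms: 1; O atoms: 1.
Lipinski HBA = 1 + 1 = 2.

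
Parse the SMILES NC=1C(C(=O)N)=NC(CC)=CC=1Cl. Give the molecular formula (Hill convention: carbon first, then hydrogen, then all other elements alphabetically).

Walk through each heavy atom and fill implicit hydrogens from standard valence (C 4, N 3, O 2, S 2, halogen 1):
  atom 1: N, bond orders sum to 1 (valence 3) → 2 H
  atom 2: C, bond orders sum to 4 (valence 4) → 0 H
  atom 3: C, bond orders sum to 4 (valence 4) → 0 H
  atom 4: C, bond orders sum to 4 (valence 4) → 0 H
  atom 5: O, bond orders sum to 2 (valence 2) → 0 H
  atom 6: N, bond orders sum to 1 (valence 3) → 2 H
  atom 7: N, bond orders sum to 3 (valence 3) → 0 H
  atom 8: C, bond orders sum to 4 (valence 4) → 0 H
  atom 9: C, bond orders sum to 2 (valence 4) → 2 H
  atom 10: C, bond orders sum to 1 (valence 4) → 3 H
  atom 11: C, bond orders sum to 3 (valence 4) → 1 H
  atom 12: C, bond orders sum to 4 (valence 4) → 0 H
  atom 13: Cl (halogen, monovalent) → 0 H
Totals → C:8, H:10, Cl:1, N:3, O:1.

C8H10ClN3O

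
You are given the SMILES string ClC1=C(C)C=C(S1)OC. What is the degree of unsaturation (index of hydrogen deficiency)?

Degree of unsaturation = (number of rings) + (number of π bonds).
Ring closures in the SMILES: 1.
π bonds: 2 double bonds (each 1 DoU) → 2 DoU from unsaturation.
Total DoU = 1 + 2 = 3.

3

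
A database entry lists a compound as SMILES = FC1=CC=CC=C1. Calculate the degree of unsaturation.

Degree of unsaturation = (number of rings) + (number of π bonds).
Ring closures in the SMILES: 1.
π bonds: 3 double bonds (each 1 DoU) → 3 DoU from unsaturation.
Total DoU = 1 + 3 = 4.

4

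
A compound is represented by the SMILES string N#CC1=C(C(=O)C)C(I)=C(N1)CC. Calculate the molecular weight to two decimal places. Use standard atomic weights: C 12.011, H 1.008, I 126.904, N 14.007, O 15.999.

288.09 g/mol

First, the molecular formula is C9H9IN2O (counting implicit H from valence).
  C: 9 × 12.011 = 108.099
  H: 9 × 1.008 = 9.072
  I: 1 × 126.904 = 126.904
  N: 2 × 14.007 = 28.014
  O: 1 × 15.999 = 15.999
Sum: 9×12.011 + 9×1.008 + 1×126.904 + 2×14.007 + 1×15.999 = 288.088 → 288.09 g/mol.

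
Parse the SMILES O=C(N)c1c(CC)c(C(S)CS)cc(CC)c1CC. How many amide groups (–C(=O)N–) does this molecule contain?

1

The amide motif appears at heavy-atom position 2 in the SMILES.
Other groups present: 2 thiol.
Amide count: 1.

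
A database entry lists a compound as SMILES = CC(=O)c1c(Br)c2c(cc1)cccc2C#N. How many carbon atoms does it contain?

13

Count every carbon token in the SMILES (each C, including those in ring-closure positions and inside branches).
Carbon count: 13.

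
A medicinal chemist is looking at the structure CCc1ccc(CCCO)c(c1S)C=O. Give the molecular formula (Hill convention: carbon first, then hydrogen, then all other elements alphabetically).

C12H16O2S

Walk through each heavy atom and fill implicit hydrogens from standard valence (C 4, N 3, O 2, S 2, halogen 1); for lowercase aromatic atoms, an aromatic c carries 1 H when it has two neighbours and 0 H with three, and aromatic n carries 0 H:
  atom 1: C, bond orders sum to 1 (valence 4) → 3 H
  atom 2: C, bond orders sum to 2 (valence 4) → 2 H
  atom 3: aromatic c, 3 neighbours → 0 H
  atom 4: aromatic c, 2 neighbours → 1 H
  atom 5: aromatic c, 2 neighbours → 1 H
  atom 6: aromatic c, 3 neighbours → 0 H
  atom 7: C, bond orders sum to 2 (valence 4) → 2 H
  atom 8: C, bond orders sum to 2 (valence 4) → 2 H
  atom 9: C, bond orders sum to 2 (valence 4) → 2 H
  atom 10: O, bond orders sum to 1 (valence 2) → 1 H
  atom 11: aromatic c, 3 neighbours → 0 H
  atom 12: aromatic c, 3 neighbours → 0 H
  atom 13: S, bond orders sum to 1 (valence 2) → 1 H
  atom 14: C, bond orders sum to 3 (valence 4) → 1 H
  atom 15: O, bond orders sum to 2 (valence 2) → 0 H
Totals → C:12, H:16, O:2, S:1.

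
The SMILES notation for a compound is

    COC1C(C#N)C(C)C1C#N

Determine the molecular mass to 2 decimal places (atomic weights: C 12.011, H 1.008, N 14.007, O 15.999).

First, the molecular formula is C8H10N2O (counting implicit H from valence).
  C: 8 × 12.011 = 96.088
  H: 10 × 1.008 = 10.080
  N: 2 × 14.007 = 28.014
  O: 1 × 15.999 = 15.999
Sum: 8×12.011 + 10×1.008 + 2×14.007 + 1×15.999 = 150.181 → 150.18 g/mol.

150.18 g/mol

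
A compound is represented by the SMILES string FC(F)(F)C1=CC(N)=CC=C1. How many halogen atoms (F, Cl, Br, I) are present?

3

Halogen atoms appear at heavy-atom positions 1, 3, 4 (3×F).
Other groups present: 1 primary amine.
Halogen count: 3.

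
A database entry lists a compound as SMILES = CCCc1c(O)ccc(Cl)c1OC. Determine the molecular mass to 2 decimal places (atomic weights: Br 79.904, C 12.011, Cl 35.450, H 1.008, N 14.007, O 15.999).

200.66 g/mol

First, the molecular formula is C10H13ClO2 (counting implicit H from valence).
  C: 10 × 12.011 = 120.110
  Cl: 1 × 35.450 = 35.450
  H: 13 × 1.008 = 13.104
  O: 2 × 15.999 = 31.998
Sum: 10×12.011 + 1×35.450 + 13×1.008 + 2×15.999 = 200.662 → 200.66 g/mol.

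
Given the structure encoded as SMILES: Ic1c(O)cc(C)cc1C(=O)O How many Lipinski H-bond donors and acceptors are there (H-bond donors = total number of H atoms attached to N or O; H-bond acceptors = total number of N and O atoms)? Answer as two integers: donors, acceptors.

2, 3

Donors: find every N or O and count the H atoms it carries.
  atom 4 (O): bond orders sum to 1 → 1 H
  atom 11 (O): bond orders sum to 2 → 0 H
  atom 12 (O): bond orders sum to 1 → 1 H
Lipinski HBD = 2.
Acceptors: N atoms = 0, O atoms = 3 → HBA = 3.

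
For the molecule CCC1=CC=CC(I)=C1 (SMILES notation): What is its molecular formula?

Walk through each heavy atom and fill implicit hydrogens from standard valence (C 4, N 3, O 2, S 2, halogen 1):
  atom 1: C, bond orders sum to 1 (valence 4) → 3 H
  atom 2: C, bond orders sum to 2 (valence 4) → 2 H
  atom 3: C, bond orders sum to 4 (valence 4) → 0 H
  atom 4: C, bond orders sum to 3 (valence 4) → 1 H
  atom 5: C, bond orders sum to 3 (valence 4) → 1 H
  atom 6: C, bond orders sum to 3 (valence 4) → 1 H
  atom 7: C, bond orders sum to 4 (valence 4) → 0 H
  atom 8: I (halogen, monovalent) → 0 H
  atom 9: C, bond orders sum to 3 (valence 4) → 1 H
Totals → C:8, H:9, I:1.

C8H9I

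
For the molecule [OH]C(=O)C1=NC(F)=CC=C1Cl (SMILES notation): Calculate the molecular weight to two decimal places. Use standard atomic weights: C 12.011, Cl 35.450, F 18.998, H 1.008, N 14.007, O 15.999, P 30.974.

175.54 g/mol

First, the molecular formula is C6H3ClFNO2 (counting implicit H from valence).
  C: 6 × 12.011 = 72.066
  Cl: 1 × 35.450 = 35.450
  F: 1 × 18.998 = 18.998
  H: 3 × 1.008 = 3.024
  N: 1 × 14.007 = 14.007
  O: 2 × 15.999 = 31.998
Sum: 6×12.011 + 1×35.450 + 1×18.998 + 3×1.008 + 1×14.007 + 2×15.999 = 175.543 → 175.54 g/mol.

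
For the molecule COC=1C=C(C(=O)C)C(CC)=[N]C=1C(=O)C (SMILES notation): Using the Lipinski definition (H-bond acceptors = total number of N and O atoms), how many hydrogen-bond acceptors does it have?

N atoms: 1; O atoms: 3.
Lipinski HBA = 1 + 3 = 4.

4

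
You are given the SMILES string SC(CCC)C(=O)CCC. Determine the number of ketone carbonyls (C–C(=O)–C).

The ketone motif appears at heavy-atom position 6 in the SMILES.
Other groups present: 1 thiol.
Ketone count: 1.

1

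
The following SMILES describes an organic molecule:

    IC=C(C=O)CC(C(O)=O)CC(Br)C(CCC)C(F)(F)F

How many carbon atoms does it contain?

Count every carbon token in the SMILES (each C, including those in ring-closure positions and inside branches).
Carbon count: 13.

13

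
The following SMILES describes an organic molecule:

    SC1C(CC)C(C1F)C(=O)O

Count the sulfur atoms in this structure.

1

Scan the SMILES for S atoms (remember two-letter symbols like Cl and Br are single atoms).
Sulfur count: 1.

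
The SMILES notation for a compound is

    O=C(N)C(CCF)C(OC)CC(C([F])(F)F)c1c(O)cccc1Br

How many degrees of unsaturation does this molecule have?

Molecular formula: C15H18BrF4NO3.
DoU = (2C + 2 + N − H − X) / 2, where X is the halogen count and O/S are ignored.
    = (2·15 + 2 + 1 − 18 − 5) / 2 = 10 / 2 = 5.

5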